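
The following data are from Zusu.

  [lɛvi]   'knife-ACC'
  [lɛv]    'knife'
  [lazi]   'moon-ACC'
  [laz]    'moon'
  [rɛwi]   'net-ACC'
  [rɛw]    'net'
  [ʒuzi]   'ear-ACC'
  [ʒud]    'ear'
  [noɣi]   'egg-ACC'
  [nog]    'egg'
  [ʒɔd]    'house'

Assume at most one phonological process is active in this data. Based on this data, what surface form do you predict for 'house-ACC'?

The root 'ear' surfaces as [ʒuzi] and [ʒud], with a stem-final [z] ~ [d] alternation.
Compare 'moon', with invariant [z] in [lazi] and [laz]: an analysis with underlying /z/ and a rule producing [d] in isolation would wrongly predict alternation here too.
The underlying segment must be /d/; voiced stops become fricatives between vowels, yielding [z] there.
The one attested form of 'house', [ʒɔd], shows underlying /ʒɔd/. Applying the same rule between vowels gives [ʒɔzi].

[ʒɔzi]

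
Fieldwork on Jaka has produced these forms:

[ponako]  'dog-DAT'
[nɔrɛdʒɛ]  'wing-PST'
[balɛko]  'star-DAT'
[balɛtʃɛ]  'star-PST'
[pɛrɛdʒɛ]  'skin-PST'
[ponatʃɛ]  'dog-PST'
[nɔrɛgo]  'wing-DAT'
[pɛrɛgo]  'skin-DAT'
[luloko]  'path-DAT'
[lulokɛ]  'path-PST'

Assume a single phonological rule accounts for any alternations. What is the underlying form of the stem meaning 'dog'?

The root 'dog' surfaces as [ponako] and [ponatʃɛ], with a stem-final [k] ~ [tʃ] alternation.
But 'path' keeps [k] in both environments ([luloko], [lulokɛ]), so there is no rule changing /k/ to [tʃ] before the PST suffix.
Therefore /tʃ/ is basic and [k] is derived by depalatalization (palato-alveolar /tʃ/ and /dʒ/ become [k] and [g] when no front vowel follows).

/ponatʃ/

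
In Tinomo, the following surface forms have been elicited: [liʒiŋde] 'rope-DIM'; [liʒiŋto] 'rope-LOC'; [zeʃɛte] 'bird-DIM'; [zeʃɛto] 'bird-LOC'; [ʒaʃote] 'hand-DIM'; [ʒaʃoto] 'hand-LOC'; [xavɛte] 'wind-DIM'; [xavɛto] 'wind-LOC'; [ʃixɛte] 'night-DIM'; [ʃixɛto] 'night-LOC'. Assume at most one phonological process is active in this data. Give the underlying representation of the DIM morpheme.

The DIM suffix surfaces as [-de] and [-te], depending on the final segment of the stem.
The LOC suffix, which begins with [t], is invariant after every stem; so [t] is not altered by any rule here.
So the underlying form is /-de/, and voiced stops become voiceless after a vowel.

/-de/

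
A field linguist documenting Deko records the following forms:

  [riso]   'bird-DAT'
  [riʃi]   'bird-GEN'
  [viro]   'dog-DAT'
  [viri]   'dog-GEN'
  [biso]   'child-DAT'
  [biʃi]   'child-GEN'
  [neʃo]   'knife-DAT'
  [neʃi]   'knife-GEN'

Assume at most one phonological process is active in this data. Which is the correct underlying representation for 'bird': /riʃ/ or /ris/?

'bird' shows [s] ~ [ʃ] at the end of the stem ([riso] vs [riʃi]).
But 'knife' keeps [ʃ] in both environments ([neʃo], [neʃi]), so there is no rule changing /ʃ/ to [s] before the DAT suffix.
Therefore /s/ is basic and [ʃ] is derived by palatalization before a front vowel (/s/ becomes palato-alveolar [ʃ] before a front vowel).

/ris/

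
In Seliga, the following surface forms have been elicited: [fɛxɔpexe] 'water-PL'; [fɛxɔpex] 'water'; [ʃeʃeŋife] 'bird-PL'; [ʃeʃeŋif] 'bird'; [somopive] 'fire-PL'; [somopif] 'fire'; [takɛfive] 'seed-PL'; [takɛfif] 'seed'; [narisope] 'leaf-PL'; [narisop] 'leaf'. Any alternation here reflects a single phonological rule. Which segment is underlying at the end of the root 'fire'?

/v/

The root 'fire' surfaces as [somopive] and [somopif], with a stem-final [v] ~ [f] alternation.
But 'bird' keeps [f] in both environments ([ʃeʃeŋife], [ʃeʃeŋif]), so there is no rule changing /f/ to [v] before the PL suffix.
So /v/ is underlying, and a rule of word-final obstruent devoicing — voiced obstruents become voiceless word-finally — gives [f].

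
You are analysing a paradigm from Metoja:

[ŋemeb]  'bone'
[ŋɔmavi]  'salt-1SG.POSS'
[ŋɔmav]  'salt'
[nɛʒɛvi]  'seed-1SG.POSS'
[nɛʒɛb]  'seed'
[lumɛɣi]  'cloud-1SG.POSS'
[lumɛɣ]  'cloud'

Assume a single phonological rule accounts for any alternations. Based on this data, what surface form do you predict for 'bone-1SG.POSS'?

The stem for 'seed' ends in [v] in [nɛʒɛvi] but [b] in [nɛʒɛb].
The stem 'salt' ([ŋɔmavi], [ŋɔmav]) shows [v] unchanged in both environments, so [v] cannot be basic with [b] derived in isolation.
The alternation reflects intervocalic spirantization: voiced stops become fricatives between vowels. /b/ is underlying.
From [ŋemeb] the stem 'bone' is /ŋemeb/; between vowels this yields [ŋemevi].

[ŋemevi]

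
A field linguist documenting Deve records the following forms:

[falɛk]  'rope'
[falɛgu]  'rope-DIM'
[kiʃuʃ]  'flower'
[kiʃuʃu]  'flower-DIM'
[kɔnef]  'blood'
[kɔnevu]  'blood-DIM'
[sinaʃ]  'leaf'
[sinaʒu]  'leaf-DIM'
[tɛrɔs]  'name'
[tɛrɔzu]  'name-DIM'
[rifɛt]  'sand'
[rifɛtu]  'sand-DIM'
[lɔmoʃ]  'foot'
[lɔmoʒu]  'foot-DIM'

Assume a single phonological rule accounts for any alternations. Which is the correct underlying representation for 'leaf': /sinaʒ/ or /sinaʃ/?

In [sinaʃ] and [sinaʒu] the final segment of 'leaf' alternates: [ʃ] ~ [ʒ].
Compare 'flower', with invariant [ʃ] in [kiʃuʃ] and [kiʃuʃu]: an analysis with underlying /ʃ/ and a rule producing [ʒ] before the DIM suffix would wrongly predict alternation here too.
The alternation reflects word-final obstruent devoicing: voiced obstruents become voiceless word-finally. /ʒ/ is underlying.

/sinaʒ/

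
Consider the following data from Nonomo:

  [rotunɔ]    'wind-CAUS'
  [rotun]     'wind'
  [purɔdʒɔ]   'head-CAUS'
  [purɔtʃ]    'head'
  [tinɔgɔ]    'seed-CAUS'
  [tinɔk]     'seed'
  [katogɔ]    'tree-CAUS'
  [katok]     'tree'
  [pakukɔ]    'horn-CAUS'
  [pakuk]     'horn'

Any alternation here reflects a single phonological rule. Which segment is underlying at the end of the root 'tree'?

/g/

The root 'tree' surfaces as [katogɔ] and [katok], with a stem-final [g] ~ [k] alternation.
If /k/ were underlying and a rule turned it into [g] before the CAUS suffix, 'horn' would also alternate; but it has [k] in both [pakukɔ] and [pakuk].
The alternation reflects word-final obstruent devoicing: voiced obstruents become voiceless word-finally. /g/ is underlying.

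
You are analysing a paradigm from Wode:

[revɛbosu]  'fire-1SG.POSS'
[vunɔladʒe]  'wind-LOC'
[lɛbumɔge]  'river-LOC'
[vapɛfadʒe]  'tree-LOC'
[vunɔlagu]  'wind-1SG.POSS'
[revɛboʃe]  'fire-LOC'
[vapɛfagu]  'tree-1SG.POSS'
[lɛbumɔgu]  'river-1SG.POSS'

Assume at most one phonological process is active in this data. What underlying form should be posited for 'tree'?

In [vapɛfagu] and [vapɛfadʒe] the final segment of 'tree' alternates: [g] ~ [dʒ].
The stem 'river' ([lɛbumɔgu], [lɛbumɔge]) shows [g] unchanged in both environments, so [g] cannot be basic with [dʒ] derived before the LOC suffix.
So /dʒ/ is underlying, and a rule of depalatalization — palato-alveolar /dʒ/ and /ʃ/ become [g] and [s] when no front vowel follows — gives [g].

/vapɛfadʒ/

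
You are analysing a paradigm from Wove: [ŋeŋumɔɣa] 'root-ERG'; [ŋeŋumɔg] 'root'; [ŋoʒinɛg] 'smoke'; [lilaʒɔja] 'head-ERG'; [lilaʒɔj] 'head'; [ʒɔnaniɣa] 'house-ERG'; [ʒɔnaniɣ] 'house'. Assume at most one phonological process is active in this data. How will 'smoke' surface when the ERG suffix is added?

'root' shows [ɣ] ~ [g] at the end of the stem ([ŋeŋumɔɣa] vs [ŋeŋumɔg]).
But 'house' keeps [ɣ] in both environments ([ʒɔnaniɣa], [ʒɔnaniɣ]), so there is no rule changing /ɣ/ to [g] in isolation.
Therefore /g/ is basic and [ɣ] is derived by intervocalic spirantization (voiced stops become fricatives between vowels).
The one attested form of 'smoke', [ŋoʒinɛg], shows underlying /ŋoʒinɛg/. Applying the same rule between vowels gives [ŋoʒinɛɣa].

[ŋoʒinɛɣa]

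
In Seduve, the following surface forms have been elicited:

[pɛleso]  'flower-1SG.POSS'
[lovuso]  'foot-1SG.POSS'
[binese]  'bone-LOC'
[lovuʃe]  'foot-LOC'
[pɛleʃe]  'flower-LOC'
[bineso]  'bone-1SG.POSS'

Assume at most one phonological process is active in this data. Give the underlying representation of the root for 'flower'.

/pɛleʃ/

The root 'flower' surfaces as [pɛleʃe] and [pɛleso], with a stem-final [ʃ] ~ [s] alternation.
But 'bone' keeps [s] in both environments ([binese], [bineso]), so there is no rule changing /s/ to [ʃ] before the LOC suffix.
So /ʃ/ is underlying, and a rule of depalatalization — palato-alveolar /ʃ/ becomes [s] when no front vowel follows — gives [s].
So 'flower' = /pɛleʃ/.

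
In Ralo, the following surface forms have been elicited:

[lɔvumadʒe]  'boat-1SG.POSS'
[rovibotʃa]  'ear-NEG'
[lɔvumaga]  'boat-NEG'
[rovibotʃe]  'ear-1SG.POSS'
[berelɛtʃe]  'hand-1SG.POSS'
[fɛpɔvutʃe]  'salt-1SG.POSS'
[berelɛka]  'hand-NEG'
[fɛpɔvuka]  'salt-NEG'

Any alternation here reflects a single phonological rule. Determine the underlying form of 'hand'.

'hand' shows [tʃ] ~ [k] at the end of the stem ([berelɛtʃe] vs [berelɛka]).
But 'ear' keeps [tʃ] in both environments ([rovibotʃe], [rovibotʃa]), so there is no rule changing /tʃ/ to [k] before the NEG suffix.
The underlying segment must be /k/; /k/ and /g/ become palato-alveolar [tʃ] and [dʒ] before a front vowel, yielding [tʃ] there.

/berelɛk/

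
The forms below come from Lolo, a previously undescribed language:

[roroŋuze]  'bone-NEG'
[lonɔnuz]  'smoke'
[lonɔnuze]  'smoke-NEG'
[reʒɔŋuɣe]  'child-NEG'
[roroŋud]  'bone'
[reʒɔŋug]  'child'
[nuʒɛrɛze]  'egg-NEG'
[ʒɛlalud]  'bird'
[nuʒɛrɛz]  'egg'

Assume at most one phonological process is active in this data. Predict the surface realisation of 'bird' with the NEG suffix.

The root 'bone' surfaces as [roroŋuze] and [roroŋud], with a stem-final [z] ~ [d] alternation.
Compare 'smoke', with invariant [z] in [lonɔnuze] and [lonɔnuz]: an analysis with underlying /z/ and a rule producing [d] in isolation would wrongly predict alternation here too.
So /d/ is underlying, and a rule of intervocalic spirantization — voiced stops become fricatives between vowels — gives [z].
From [ʒɛlalud] the stem 'bird' is /ʒɛlalud/; between vowels this yields [ʒɛlaluze].

[ʒɛlaluze]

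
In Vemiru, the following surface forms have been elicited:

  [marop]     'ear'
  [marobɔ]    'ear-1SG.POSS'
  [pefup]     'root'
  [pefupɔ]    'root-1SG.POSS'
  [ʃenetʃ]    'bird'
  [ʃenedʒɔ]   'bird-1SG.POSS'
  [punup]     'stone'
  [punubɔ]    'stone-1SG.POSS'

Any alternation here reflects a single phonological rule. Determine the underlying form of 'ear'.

/marob/

'ear' shows [p] ~ [b] at the end of the stem ([marop] vs [marobɔ]).
The stem 'root' ([pefup], [pefupɔ]) shows [p] unchanged in both environments, so [p] cannot be basic with [b] derived before the 1SG.POSS suffix.
Therefore /b/ is basic and [p] is derived by word-final obstruent devoicing (voiced obstruents become voiceless word-finally).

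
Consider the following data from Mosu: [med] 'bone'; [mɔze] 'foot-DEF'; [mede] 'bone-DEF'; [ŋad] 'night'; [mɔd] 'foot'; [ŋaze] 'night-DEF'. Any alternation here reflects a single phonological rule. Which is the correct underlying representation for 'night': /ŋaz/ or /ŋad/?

In [ŋaze] and [ŋad] the final segment of 'night' alternates: [z] ~ [d].
The stem 'bone' ([mede], [med]) shows [d] unchanged in both environments, so [d] cannot be basic with [z] derived before the DEF suffix.
Therefore /z/ is basic and [d] is derived by word-final hardening (voiced fricatives become stops word-finally).

/ŋaz/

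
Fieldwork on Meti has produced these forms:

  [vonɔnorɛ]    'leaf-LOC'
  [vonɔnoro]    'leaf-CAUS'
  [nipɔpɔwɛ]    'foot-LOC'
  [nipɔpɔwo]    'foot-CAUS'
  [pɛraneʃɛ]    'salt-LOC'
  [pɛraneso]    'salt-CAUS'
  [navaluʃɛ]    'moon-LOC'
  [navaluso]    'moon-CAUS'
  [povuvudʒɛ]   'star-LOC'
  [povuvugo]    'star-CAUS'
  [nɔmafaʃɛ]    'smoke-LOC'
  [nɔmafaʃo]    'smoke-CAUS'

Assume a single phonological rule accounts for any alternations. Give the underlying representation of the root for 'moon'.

In [navaluʃɛ] and [navaluso] the final segment of 'moon' alternates: [ʃ] ~ [s].
The stem 'smoke' ([nɔmafaʃɛ], [nɔmafaʃo]) shows [ʃ] unchanged in both environments, so [ʃ] cannot be basic with [s] derived before the CAUS suffix.
So /s/ is underlying, and a rule of palatalization before a front vowel — /g/ and /s/ become palato-alveolar [dʒ] and [ʃ] before a front vowel — gives [ʃ].

/navalus/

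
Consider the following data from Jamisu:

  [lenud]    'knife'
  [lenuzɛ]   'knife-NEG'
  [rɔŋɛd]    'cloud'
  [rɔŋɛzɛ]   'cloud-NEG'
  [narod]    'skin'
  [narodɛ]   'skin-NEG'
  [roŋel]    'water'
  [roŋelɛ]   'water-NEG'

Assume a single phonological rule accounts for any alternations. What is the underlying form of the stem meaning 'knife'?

The stem for 'knife' ends in [d] in [lenud] but [z] in [lenuzɛ].
But 'skin' keeps [d] in both environments ([narod], [narodɛ]), so there is no rule changing /d/ to [z] before the NEG suffix.
The underlying segment must be /z/; voiced fricatives become stops word-finally, yielding [d] there.
So 'knife' = /lenuz/.

/lenuz/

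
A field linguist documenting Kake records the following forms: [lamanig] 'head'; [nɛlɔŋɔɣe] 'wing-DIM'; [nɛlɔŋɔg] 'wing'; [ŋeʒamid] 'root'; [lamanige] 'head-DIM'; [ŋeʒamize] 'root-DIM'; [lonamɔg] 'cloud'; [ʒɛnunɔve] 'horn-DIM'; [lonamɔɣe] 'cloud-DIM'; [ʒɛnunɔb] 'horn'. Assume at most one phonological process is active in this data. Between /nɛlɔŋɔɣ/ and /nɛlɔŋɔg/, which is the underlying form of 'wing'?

In [nɛlɔŋɔɣe] and [nɛlɔŋɔg] the final segment of 'wing' alternates: [ɣ] ~ [g].
But 'head' keeps [g] in both environments ([lamanige], [lamanig]), so there is no rule changing /g/ to [ɣ] before the DIM suffix.
So /ɣ/ is underlying, and a rule of word-final hardening — voiced fricatives become stops word-finally — gives [g].

/nɛlɔŋɔɣ/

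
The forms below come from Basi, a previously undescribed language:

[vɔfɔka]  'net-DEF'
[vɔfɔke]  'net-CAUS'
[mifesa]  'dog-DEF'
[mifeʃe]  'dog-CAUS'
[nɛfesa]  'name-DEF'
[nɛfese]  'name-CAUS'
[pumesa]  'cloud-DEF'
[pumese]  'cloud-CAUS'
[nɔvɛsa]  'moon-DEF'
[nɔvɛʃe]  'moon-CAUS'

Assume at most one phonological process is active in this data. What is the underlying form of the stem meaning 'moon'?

'moon' shows [s] ~ [ʃ] at the end of the stem ([nɔvɛsa] vs [nɔvɛʃe]).
If /s/ were underlying and a rule turned it into [ʃ] before the CAUS suffix, 'cloud' would also alternate; but it has [s] in both [pumesa] and [pumese].
So /ʃ/ is underlying, and a rule of depalatalization — palato-alveolar /ʃ/ becomes [s] when no front vowel follows — gives [s].
Hence 'moon' is /nɔvɛʃ/ underlyingly.

/nɔvɛʃ/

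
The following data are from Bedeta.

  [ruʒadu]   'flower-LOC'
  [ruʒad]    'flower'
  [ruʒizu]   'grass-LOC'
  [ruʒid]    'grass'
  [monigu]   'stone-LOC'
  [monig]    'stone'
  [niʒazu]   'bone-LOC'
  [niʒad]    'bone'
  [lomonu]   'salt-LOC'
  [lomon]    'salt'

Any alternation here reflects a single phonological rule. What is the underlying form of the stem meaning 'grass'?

/ruʒiz/

The stem for 'grass' ends in [z] in [ruʒizu] but [d] in [ruʒid].
But 'flower' keeps [d] in both environments ([ruʒadu], [ruʒad]), so there is no rule changing /d/ to [z] before the LOC suffix.
The alternation reflects word-final hardening: voiced fricatives become stops word-finally. /z/ is underlying.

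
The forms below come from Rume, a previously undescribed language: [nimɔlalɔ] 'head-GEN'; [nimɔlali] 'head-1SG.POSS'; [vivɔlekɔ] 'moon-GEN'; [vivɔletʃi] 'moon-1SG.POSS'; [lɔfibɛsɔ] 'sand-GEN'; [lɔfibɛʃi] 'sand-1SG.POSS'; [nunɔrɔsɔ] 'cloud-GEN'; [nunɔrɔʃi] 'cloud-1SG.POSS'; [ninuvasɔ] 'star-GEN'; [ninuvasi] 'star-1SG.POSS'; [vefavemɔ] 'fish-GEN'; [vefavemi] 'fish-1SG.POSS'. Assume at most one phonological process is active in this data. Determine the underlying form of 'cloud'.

/nunɔrɔʃ/

The stem for 'cloud' ends in [s] in [nunɔrɔsɔ] but [ʃ] in [nunɔrɔʃi].
If /s/ were underlying and a rule turned it into [ʃ] before the 1SG.POSS suffix, 'star' would also alternate; but it has [s] in both [ninuvasɔ] and [ninuvasi].
So /ʃ/ is underlying, and a rule of depalatalization — palato-alveolar /tʃ/ and /ʃ/ become [k] and [s] when no front vowel follows — gives [s].
Hence 'cloud' is /nunɔrɔʃ/ underlyingly.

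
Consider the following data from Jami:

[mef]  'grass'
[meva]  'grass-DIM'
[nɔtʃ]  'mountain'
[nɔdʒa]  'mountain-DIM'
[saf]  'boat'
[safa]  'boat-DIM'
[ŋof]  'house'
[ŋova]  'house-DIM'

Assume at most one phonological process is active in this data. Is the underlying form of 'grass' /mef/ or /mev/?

In [mef] and [meva] the final segment of 'grass' alternates: [f] ~ [v].
If /f/ were underlying and a rule turned it into [v] before the DIM suffix, 'boat' would also alternate; but it has [f] in both [saf] and [safa].
The underlying segment must be /v/; voiced obstruents become voiceless word-finally, yielding [f] there.

/mev/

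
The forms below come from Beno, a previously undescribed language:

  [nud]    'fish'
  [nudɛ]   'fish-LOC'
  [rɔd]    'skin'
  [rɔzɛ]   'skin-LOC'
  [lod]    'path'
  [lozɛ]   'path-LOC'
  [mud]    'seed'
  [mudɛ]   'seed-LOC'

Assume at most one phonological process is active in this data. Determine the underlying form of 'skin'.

In [rɔd] and [rɔzɛ] the final segment of 'skin' alternates: [d] ~ [z].
Compare 'seed', with invariant [d] in [mud] and [mudɛ]: an analysis with underlying /d/ and a rule producing [z] before the LOC suffix would wrongly predict alternation here too.
Therefore /z/ is basic and [d] is derived by word-final hardening (voiced fricatives become stops word-finally).
The underlying form of 'skin' is therefore /rɔz/.

/rɔz/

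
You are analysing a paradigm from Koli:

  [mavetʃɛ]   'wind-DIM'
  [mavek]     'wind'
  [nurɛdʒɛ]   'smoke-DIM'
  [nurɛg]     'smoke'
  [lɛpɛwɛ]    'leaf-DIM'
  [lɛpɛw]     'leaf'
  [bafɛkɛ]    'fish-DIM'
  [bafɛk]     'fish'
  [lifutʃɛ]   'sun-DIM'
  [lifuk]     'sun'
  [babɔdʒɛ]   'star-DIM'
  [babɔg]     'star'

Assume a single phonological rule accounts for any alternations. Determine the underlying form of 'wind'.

The stem for 'wind' ends in [tʃ] in [mavetʃɛ] but [k] in [mavek].
But 'fish' keeps [k] in both environments ([bafɛkɛ], [bafɛk]), so there is no rule changing /k/ to [tʃ] before the DIM suffix.
The underlying segment must be /tʃ/; palato-alveolar /tʃ/ and /dʒ/ become [k] and [g] when no front vowel follows, yielding [k] there.

/mavetʃ/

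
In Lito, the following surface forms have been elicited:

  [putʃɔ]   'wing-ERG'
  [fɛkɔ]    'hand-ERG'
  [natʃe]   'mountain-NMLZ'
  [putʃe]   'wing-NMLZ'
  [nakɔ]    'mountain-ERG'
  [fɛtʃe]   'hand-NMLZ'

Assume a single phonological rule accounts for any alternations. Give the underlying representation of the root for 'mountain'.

In [nakɔ] and [natʃe] the final segment of 'mountain' alternates: [k] ~ [tʃ].
Compare 'wing', with invariant [tʃ] in [putʃɔ] and [putʃe]: an analysis with underlying /tʃ/ and a rule producing [k] before the ERG suffix would wrongly predict alternation here too.
The underlying segment must be /k/; /k/ becomes palato-alveolar [tʃ] before a front vowel, yielding [tʃ] there.

/nak/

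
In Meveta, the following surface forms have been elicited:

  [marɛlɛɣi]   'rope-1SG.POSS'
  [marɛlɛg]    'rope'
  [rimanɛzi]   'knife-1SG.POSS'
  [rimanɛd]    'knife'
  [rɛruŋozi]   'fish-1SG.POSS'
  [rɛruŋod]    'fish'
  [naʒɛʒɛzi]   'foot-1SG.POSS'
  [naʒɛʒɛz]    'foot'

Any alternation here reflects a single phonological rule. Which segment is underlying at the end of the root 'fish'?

The stem for 'fish' ends in [z] in [rɛruŋozi] but [d] in [rɛruŋod].
But 'foot' keeps [z] in both environments ([naʒɛʒɛzi], [naʒɛʒɛz]), so there is no rule changing /z/ to [d] in isolation.
The alternation reflects intervocalic spirantization: voiced stops become fricatives between vowels. /d/ is underlying.

/d/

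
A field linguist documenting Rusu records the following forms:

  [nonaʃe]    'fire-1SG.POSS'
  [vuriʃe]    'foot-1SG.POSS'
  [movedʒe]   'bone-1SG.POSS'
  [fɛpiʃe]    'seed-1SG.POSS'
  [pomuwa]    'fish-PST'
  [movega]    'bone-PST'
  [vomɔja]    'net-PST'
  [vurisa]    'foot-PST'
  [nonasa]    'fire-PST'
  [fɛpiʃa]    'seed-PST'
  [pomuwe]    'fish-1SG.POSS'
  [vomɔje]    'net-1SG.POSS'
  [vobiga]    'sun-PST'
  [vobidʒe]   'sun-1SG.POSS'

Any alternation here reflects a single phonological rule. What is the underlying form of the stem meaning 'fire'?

'fire' shows [s] ~ [ʃ] at the end of the stem ([nonasa] vs [nonaʃe]).
If /ʃ/ were underlying and a rule turned it into [s] before the PST suffix, 'seed' would also alternate; but it has [ʃ] in both [fɛpiʃa] and [fɛpiʃe].
The underlying segment must be /s/; /g/ and /s/ become palato-alveolar [dʒ] and [ʃ] before a front vowel, yielding [ʃ] there.
So 'fire' = /nonas/.

/nonas/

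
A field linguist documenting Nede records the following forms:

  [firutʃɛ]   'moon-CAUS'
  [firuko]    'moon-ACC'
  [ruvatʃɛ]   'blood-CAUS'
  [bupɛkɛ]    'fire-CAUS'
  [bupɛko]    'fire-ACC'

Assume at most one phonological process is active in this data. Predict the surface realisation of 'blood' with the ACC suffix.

In [firutʃɛ] and [firuko] the final segment of 'moon' alternates: [tʃ] ~ [k].
If /k/ were underlying and a rule turned it into [tʃ] before the CAUS suffix, 'fire' would also alternate; but it has [k] in both [bupɛkɛ] and [bupɛko].
Therefore /tʃ/ is basic and [k] is derived by depalatalization (palato-alveolar /tʃ/ becomes [k] when no front vowel follows).
The one attested form of 'blood', [ruvatʃɛ], shows underlying /ruvatʃ/. Applying the same rule when no front vowel follows gives [ruvako].

[ruvako]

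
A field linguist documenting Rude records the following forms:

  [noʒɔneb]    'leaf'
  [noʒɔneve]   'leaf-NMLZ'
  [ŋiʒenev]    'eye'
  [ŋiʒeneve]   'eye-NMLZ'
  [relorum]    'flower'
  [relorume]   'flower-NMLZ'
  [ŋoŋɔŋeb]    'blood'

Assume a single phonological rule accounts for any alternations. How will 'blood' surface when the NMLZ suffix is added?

[ŋoŋɔŋeve]

'leaf' shows [b] ~ [v] at the end of the stem ([noʒɔneb] vs [noʒɔneve]).
The stem 'eye' ([ŋiʒenev], [ŋiʒeneve]) shows [v] unchanged in both environments, so [v] cannot be basic with [b] derived in isolation.
The alternation reflects intervocalic spirantization: voiced stops become fricatives between vowels. /b/ is underlying.
The one attested form of 'blood', [ŋoŋɔŋeb], shows underlying /ŋoŋɔŋeb/. Applying the same rule between vowels gives [ŋoŋɔŋeve].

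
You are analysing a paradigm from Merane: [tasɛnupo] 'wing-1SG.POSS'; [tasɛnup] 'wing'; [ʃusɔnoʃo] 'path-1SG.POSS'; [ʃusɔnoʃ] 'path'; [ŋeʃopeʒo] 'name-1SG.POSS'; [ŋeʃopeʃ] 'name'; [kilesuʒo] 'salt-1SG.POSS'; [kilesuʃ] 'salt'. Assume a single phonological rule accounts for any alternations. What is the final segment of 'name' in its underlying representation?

In [ŋeʃopeʒo] and [ŋeʃopeʃ] the final segment of 'name' alternates: [ʒ] ~ [ʃ].
But 'path' keeps [ʃ] in both environments ([ʃusɔnoʃo], [ʃusɔnoʃ]), so there is no rule changing /ʃ/ to [ʒ] before the 1SG.POSS suffix.
Therefore /ʒ/ is basic and [ʃ] is derived by word-final obstruent devoicing (voiced obstruents become voiceless word-finally).

/ʒ/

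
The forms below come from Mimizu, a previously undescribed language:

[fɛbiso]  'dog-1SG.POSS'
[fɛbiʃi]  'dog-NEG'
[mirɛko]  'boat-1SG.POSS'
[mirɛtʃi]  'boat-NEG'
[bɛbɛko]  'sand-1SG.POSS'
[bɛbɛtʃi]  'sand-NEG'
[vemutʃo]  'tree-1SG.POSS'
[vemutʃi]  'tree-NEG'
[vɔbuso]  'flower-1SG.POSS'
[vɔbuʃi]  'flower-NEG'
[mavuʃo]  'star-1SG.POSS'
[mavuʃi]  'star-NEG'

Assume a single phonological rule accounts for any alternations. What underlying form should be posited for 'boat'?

The stem for 'boat' ends in [k] in [mirɛko] but [tʃ] in [mirɛtʃi].
The stem 'tree' ([vemutʃo], [vemutʃi]) shows [tʃ] unchanged in both environments, so [tʃ] cannot be basic with [k] derived before the 1SG.POSS suffix.
The alternation reflects palatalization before a front vowel: /k/ and /s/ become palato-alveolar [tʃ] and [ʃ] before a front vowel. /k/ is underlying.
So 'boat' = /mirɛk/.

/mirɛk/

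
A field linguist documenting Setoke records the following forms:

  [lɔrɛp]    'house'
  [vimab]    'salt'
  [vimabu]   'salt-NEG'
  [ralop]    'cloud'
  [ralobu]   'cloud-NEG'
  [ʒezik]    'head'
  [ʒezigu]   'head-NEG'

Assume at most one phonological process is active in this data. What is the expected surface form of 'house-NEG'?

The stem for 'cloud' ends in [p] in [ralop] but [b] in [ralobu].
If /b/ were underlying and a rule turned it into [p] in isolation, 'salt' would also alternate; but it has [b] in both [vimab] and [vimabu].
So /p/ is underlying, and a rule of intervocalic voicing — voiceless stops become voiced between vowels — gives [b].
From [lɔrɛp] the stem 'house' is /lɔrɛp/; between vowels this yields [lɔrɛbu].

[lɔrɛbu]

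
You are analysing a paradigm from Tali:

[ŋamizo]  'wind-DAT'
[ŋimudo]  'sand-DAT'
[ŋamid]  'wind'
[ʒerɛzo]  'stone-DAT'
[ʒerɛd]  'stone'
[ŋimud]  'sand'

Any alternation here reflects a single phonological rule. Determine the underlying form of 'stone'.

In [ʒerɛd] and [ʒerɛzo] the final segment of 'stone' alternates: [d] ~ [z].
Compare 'sand', with invariant [d] in [ŋimud] and [ŋimudo]: an analysis with underlying /d/ and a rule producing [z] before the DAT suffix would wrongly predict alternation here too.
So /z/ is underlying, and a rule of word-final hardening — voiced fricatives become stops word-finally — gives [d].
So 'stone' = /ʒerɛz/.

/ʒerɛz/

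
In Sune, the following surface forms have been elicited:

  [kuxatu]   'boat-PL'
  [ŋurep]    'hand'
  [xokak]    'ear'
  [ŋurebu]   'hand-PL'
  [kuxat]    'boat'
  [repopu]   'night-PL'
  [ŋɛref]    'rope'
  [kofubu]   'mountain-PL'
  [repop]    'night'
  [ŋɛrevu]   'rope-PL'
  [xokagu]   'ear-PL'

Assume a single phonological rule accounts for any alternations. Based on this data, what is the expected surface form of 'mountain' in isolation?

'hand' shows [b] ~ [p] at the end of the stem ([ŋurebu] vs [ŋurep]).
The stem 'night' ([repopu], [repop]) shows [p] unchanged in both environments, so [p] cannot be basic with [b] derived before the PL suffix.
So /b/ is underlying, and a rule of word-final obstruent devoicing — voiced obstruents become voiceless word-finally — gives [p].
The one attested form of 'mountain', [kofubu], shows underlying /kofub/. Applying the same rule word-finally gives [kofup].

[kofup]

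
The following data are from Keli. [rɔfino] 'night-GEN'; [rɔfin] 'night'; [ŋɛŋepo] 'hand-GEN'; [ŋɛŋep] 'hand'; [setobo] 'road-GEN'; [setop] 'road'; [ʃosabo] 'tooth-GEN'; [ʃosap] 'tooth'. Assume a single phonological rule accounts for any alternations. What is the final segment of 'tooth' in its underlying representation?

In [ʃosabo] and [ʃosap] the final segment of 'tooth' alternates: [b] ~ [p].
If /p/ were underlying and a rule turned it into [b] before the GEN suffix, 'hand' would also alternate; but it has [p] in both [ŋɛŋepo] and [ŋɛŋep].
The alternation reflects word-final obstruent devoicing: voiced obstruents become voiceless word-finally. /b/ is underlying.

/b/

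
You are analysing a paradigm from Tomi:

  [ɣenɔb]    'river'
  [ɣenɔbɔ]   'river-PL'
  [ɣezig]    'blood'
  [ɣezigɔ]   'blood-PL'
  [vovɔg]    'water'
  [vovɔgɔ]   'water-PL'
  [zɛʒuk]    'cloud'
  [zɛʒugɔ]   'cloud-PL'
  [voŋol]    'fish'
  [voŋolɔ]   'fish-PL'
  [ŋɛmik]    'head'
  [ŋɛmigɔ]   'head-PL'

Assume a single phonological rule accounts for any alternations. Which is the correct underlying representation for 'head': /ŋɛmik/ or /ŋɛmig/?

The stem for 'head' ends in [k] in [ŋɛmik] but [g] in [ŋɛmigɔ].
The stem 'blood' ([ɣezig], [ɣezigɔ]) shows [g] unchanged in both environments, so [g] cannot be basic with [k] derived in isolation.
The alternation reflects intervocalic voicing: voiceless stops become voiced between vowels. /k/ is underlying.

/ŋɛmik/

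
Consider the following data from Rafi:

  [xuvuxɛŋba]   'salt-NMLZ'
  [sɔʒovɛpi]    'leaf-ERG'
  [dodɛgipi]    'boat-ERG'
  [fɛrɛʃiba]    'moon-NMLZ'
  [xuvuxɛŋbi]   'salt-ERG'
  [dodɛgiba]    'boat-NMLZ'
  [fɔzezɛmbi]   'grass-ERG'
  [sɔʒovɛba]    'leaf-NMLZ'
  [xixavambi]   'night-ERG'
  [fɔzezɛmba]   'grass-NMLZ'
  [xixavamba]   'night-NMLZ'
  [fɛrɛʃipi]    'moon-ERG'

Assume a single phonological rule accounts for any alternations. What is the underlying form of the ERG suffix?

/-pi/

The ERG suffix surfaces as [-bi] and [-pi], depending on the final segment of the stem.
By contrast the NMLZ suffix keeps its initial [b] throughout — that segment must be underlying.
The ERG suffix is therefore /-pi/ underlyingly, with post-nasal voicing: voiceless stops become voiced after a nasal.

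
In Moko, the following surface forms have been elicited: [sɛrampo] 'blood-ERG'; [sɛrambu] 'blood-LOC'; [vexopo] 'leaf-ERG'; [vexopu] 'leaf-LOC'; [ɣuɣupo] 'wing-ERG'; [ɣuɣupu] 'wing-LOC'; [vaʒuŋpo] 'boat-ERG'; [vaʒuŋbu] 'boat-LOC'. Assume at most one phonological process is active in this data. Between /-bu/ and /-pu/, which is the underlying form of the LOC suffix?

The LOC suffix surfaces as [-bu] and [-pu], depending on the final segment of the stem.
The ERG suffix, which begins with [p], is invariant after every stem; so [p] is not altered by any rule here.
The LOC suffix is therefore /-bu/ underlyingly, with post-vocalic devoicing: voiced stops become voiceless after a vowel.

/-bu/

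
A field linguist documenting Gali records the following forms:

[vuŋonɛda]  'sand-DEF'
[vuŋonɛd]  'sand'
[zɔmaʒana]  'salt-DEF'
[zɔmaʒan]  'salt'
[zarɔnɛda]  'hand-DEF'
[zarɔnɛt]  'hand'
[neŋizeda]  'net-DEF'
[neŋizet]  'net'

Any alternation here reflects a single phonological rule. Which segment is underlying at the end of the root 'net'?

/t/

The root 'net' surfaces as [neŋizeda] and [neŋizet], with a stem-final [d] ~ [t] alternation.
But 'sand' keeps [d] in both environments ([vuŋonɛda], [vuŋonɛd]), so there is no rule changing /d/ to [t] in isolation.
The underlying segment must be /t/; voiceless stops become voiced between vowels, yielding [d] there.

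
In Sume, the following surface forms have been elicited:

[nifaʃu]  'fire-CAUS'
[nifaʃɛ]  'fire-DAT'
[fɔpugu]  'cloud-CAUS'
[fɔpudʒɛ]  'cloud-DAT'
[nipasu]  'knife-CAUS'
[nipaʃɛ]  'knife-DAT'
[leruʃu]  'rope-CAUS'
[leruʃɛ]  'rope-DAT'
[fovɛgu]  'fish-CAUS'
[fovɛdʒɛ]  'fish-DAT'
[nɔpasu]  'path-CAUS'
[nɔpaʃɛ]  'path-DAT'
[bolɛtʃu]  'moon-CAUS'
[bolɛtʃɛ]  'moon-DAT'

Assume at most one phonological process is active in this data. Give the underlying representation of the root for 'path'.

'path' shows [s] ~ [ʃ] at the end of the stem ([nɔpasu] vs [nɔpaʃɛ]).
Compare 'rope', with invariant [ʃ] in [leruʃu] and [leruʃɛ]: an analysis with underlying /ʃ/ and a rule producing [s] before the CAUS suffix would wrongly predict alternation here too.
So /s/ is underlying, and a rule of palatalization before a front vowel — /g/ and /s/ become palato-alveolar [dʒ] and [ʃ] before a front vowel — gives [ʃ].
So 'path' = /nɔpas/.

/nɔpas/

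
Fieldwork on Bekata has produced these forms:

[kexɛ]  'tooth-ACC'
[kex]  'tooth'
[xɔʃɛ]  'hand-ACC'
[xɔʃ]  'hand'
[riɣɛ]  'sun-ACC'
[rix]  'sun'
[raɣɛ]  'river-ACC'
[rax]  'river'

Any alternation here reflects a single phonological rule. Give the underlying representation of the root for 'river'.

In [raɣɛ] and [rax] the final segment of 'river' alternates: [ɣ] ~ [x].
The stem 'tooth' ([kexɛ], [kex]) shows [x] unchanged in both environments, so [x] cannot be basic with [ɣ] derived before the ACC suffix.
The alternation reflects word-final obstruent devoicing: voiced obstruents become voiceless word-finally. /ɣ/ is underlying.

/raɣ/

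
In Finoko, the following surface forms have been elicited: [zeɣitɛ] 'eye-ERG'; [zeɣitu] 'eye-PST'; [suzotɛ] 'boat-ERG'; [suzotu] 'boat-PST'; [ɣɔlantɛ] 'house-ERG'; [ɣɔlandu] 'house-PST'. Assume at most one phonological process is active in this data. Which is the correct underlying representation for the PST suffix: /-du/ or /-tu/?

/-du/

The PST suffix surfaces as [-du] and [-tu], depending on the final segment of the stem.
The ERG suffix, which begins with [t], is invariant after every stem; so [t] is not altered by any rule here.
The PST suffix is therefore /-du/ underlyingly, with post-vocalic devoicing: voiced stops become voiceless after a vowel.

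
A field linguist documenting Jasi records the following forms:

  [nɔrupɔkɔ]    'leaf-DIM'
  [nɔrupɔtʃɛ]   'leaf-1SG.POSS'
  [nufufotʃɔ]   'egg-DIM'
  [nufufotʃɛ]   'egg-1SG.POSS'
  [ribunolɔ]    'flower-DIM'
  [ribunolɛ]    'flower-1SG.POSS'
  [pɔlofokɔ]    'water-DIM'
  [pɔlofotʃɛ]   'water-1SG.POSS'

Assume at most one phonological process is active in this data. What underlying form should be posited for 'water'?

'water' shows [k] ~ [tʃ] at the end of the stem ([pɔlofokɔ] vs [pɔlofotʃɛ]).
If /tʃ/ were underlying and a rule turned it into [k] before the DIM suffix, 'egg' would also alternate; but it has [tʃ] in both [nufufotʃɔ] and [nufufotʃɛ].
So /k/ is underlying, and a rule of palatalization before a front vowel — /k/ becomes palato-alveolar [tʃ] before a front vowel — gives [tʃ].

/pɔlofok/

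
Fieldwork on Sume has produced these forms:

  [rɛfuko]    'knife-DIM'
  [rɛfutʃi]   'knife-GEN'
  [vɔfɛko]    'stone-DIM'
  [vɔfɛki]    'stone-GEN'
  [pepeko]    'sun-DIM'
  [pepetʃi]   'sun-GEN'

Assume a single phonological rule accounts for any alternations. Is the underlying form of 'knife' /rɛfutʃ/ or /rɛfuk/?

/rɛfutʃ/

The root 'knife' surfaces as [rɛfuko] and [rɛfutʃi], with a stem-final [k] ~ [tʃ] alternation.
Compare 'stone', with invariant [k] in [vɔfɛko] and [vɔfɛki]: an analysis with underlying /k/ and a rule producing [tʃ] before the GEN suffix would wrongly predict alternation here too.
So /tʃ/ is underlying, and a rule of depalatalization — palato-alveolar /tʃ/ becomes [k] when no front vowel follows — gives [k].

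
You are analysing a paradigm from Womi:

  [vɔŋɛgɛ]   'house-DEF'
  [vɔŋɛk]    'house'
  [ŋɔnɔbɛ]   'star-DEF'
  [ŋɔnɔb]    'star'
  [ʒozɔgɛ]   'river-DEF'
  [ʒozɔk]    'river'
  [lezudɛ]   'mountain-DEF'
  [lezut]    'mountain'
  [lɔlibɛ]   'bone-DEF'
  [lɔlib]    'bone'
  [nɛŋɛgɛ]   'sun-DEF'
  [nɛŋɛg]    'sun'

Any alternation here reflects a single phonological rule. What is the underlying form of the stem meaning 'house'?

/vɔŋɛk/

In [vɔŋɛgɛ] and [vɔŋɛk] the final segment of 'house' alternates: [g] ~ [k].
But 'sun' keeps [g] in both environments ([nɛŋɛgɛ], [nɛŋɛg]), so there is no rule changing /g/ to [k] in isolation.
Therefore /k/ is basic and [g] is derived by intervocalic voicing (voiceless stops become voiced between vowels).
So 'house' = /vɔŋɛk/.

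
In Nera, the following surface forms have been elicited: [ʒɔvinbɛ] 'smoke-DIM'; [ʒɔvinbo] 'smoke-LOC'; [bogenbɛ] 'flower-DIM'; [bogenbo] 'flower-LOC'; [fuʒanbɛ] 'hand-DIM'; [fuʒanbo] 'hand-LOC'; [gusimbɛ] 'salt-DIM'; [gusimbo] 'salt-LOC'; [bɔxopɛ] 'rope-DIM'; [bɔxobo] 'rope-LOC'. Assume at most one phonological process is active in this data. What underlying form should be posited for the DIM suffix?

The DIM suffix surfaces as [-bɛ] and [-pɛ], depending on the final segment of the stem.
The LOC suffix, which begins with [b], is invariant after every stem; so [b] is not altered by any rule here.
The DIM suffix is therefore /-pɛ/ underlyingly, with post-nasal voicing: voiceless stops become voiced after a nasal.

/-pɛ/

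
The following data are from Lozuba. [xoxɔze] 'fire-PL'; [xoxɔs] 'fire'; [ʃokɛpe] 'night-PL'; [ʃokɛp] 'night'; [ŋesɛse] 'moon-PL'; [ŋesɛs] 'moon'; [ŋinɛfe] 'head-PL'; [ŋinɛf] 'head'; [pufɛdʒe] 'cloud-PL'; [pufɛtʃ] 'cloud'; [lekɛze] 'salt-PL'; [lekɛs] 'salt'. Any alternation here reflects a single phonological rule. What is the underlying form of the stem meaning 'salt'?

In [lekɛze] and [lekɛs] the final segment of 'salt' alternates: [z] ~ [s].
Compare 'moon', with invariant [s] in [ŋesɛse] and [ŋesɛs]: an analysis with underlying /s/ and a rule producing [z] before the PL suffix would wrongly predict alternation here too.
So /z/ is underlying, and a rule of word-final obstruent devoicing — voiced obstruents become voiceless word-finally — gives [s].
So 'salt' = /lekɛz/.

/lekɛz/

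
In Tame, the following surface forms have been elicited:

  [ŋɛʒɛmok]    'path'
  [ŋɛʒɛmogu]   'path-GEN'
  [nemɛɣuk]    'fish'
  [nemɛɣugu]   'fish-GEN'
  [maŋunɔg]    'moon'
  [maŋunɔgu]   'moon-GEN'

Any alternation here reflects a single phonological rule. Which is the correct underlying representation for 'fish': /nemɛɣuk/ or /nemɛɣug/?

The root 'fish' surfaces as [nemɛɣuk] and [nemɛɣugu], with a stem-final [k] ~ [g] alternation.
If /g/ were underlying and a rule turned it into [k] in isolation, 'moon' would also alternate; but it has [g] in both [maŋunɔg] and [maŋunɔgu].
The underlying segment must be /k/; voiceless stops become voiced between vowels, yielding [g] there.

/nemɛɣuk/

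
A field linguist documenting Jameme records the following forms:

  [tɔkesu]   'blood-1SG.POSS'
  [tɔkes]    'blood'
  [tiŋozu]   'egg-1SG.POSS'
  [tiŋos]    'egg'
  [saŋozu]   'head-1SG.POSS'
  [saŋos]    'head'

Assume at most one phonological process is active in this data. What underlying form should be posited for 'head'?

The root 'head' surfaces as [saŋozu] and [saŋos], with a stem-final [z] ~ [s] alternation.
Compare 'blood', with invariant [s] in [tɔkesu] and [tɔkes]: an analysis with underlying /s/ and a rule producing [z] before the 1SG.POSS suffix would wrongly predict alternation here too.
So /z/ is underlying, and a rule of word-final obstruent devoicing — voiced obstruents become voiceless word-finally — gives [s].

/saŋoz/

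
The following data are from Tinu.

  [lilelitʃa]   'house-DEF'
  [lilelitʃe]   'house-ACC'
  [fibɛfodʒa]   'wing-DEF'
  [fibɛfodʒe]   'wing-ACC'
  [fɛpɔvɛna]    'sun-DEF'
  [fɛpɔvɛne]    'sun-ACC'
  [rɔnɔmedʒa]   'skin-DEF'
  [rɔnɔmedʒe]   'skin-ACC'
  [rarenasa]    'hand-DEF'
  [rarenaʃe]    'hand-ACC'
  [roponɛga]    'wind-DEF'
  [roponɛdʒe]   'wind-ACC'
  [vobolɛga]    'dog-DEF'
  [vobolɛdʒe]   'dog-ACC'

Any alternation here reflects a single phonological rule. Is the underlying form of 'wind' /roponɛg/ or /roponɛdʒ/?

'wind' shows [g] ~ [dʒ] at the end of the stem ([roponɛga] vs [roponɛdʒe]).
The stem 'wing' ([fibɛfodʒa], [fibɛfodʒe]) shows [dʒ] unchanged in both environments, so [dʒ] cannot be basic with [g] derived before the DEF suffix.
The underlying segment must be /g/; /g/ and /s/ become palato-alveolar [dʒ] and [ʃ] before a front vowel, yielding [dʒ] there.

/roponɛg/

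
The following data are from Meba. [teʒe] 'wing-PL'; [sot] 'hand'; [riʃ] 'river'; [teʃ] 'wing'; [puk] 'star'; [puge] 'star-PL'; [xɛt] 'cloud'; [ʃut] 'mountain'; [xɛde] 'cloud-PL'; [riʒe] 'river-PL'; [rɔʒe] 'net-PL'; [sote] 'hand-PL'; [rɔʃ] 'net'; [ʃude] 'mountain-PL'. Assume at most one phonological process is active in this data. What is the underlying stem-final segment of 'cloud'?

The stem for 'cloud' ends in [t] in [xɛt] but [d] in [xɛde].
If /t/ were underlying and a rule turned it into [d] before the PL suffix, 'hand' would also alternate; but it has [t] in both [sot] and [sote].
Therefore /d/ is basic and [t] is derived by word-final obstruent devoicing (voiced obstruents become voiceless word-finally).

/d/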